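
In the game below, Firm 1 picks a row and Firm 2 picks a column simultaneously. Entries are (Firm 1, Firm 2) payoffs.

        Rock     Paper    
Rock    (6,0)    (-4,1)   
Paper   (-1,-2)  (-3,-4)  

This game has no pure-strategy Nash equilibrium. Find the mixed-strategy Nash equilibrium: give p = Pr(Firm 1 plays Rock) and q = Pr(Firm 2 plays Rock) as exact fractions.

In a mixed NE each player is indifferent between their pure strategies, so the opponent's mix sets the indifference.
Firm 2 indifferent between Rock and Paper: p·0 + (1−p)·(-2) = p·1 + (1−p)·(-4) ⟹ (-2) + 2p = (-4) + 5p ⟹ p = 2/3.
Firm 1 indifferent between Rock and Paper: q·6 + (1−q)·(-4) = q·(-1) + (1−q)·(-3) ⟹ (-4) + 10q = (-3) + 2q ⟹ q = 1/8.

p = 2/3, q = 1/8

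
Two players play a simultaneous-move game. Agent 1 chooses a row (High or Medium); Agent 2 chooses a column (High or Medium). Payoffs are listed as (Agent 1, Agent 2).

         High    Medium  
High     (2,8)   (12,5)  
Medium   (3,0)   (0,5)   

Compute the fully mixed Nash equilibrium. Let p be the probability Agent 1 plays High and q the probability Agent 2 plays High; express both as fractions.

p = 5/8, q = 12/13

In a mixed NE each player is indifferent between their pure strategies, so the opponent's mix sets the indifference.
Agent 2 indifferent between High and Medium: p·8 + (1−p)·0 = p·5 + (1−p)·5 ⟹ 0 + 8p = 5 + 0p ⟹ p = 5/8.
Agent 1 indifferent between High and Medium: q·2 + (1−q)·12 = q·3 + (1−q)·0 ⟹ 12 + (-10)q = 0 + 3q ⟹ q = 12/13.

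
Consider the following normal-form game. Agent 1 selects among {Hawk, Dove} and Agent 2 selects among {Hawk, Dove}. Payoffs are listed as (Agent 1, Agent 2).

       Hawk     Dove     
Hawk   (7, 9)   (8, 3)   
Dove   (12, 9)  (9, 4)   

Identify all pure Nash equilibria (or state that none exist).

A profile is a Nash equilibrium when each player is best-responding to the other.
Agent 1's best responses — vs Hawk: Dove (payoff 12); vs Dove: Dove (payoff 9).
Agent 2's best responses — vs Hawk: Hawk (payoff 9); vs Dove: Hawk (payoff 9).
The only mutual best response is (Dove, Hawk); neither player gains by switching there.

(Dove, Hawk)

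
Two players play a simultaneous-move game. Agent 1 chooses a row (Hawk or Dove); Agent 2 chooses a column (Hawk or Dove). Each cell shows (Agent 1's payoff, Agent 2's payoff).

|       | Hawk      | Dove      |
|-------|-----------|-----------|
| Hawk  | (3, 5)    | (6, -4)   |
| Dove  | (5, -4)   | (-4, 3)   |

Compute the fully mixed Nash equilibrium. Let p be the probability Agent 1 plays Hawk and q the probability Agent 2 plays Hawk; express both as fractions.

Each player's mixing probability is pinned down by making the *other* player indifferent.
Agent 2 indifferent between Hawk and Dove: p·5 + (1−p)·(-4) = p·(-4) + (1−p)·3 ⟹ (-4) + 9p = 3 + (-7)p ⟹ p = 7/16.
Agent 1 indifferent between Hawk and Dove: q·3 + (1−q)·6 = q·5 + (1−q)·(-4) ⟹ 6 + (-3)q = (-4) + 9q ⟹ q = 5/6.

p = 7/16, q = 5/6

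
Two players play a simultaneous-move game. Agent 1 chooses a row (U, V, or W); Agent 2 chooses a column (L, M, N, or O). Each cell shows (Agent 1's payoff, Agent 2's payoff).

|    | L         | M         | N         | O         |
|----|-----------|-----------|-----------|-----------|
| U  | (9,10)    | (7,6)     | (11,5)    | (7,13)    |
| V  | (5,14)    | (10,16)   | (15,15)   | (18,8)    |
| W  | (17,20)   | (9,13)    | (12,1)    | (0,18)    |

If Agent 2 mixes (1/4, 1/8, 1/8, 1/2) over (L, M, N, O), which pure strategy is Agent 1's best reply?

V

Agent 1's best reply maximizes expected payoff against the mix.
U: (1/4)·9 + (1/8)·7 + (1/8)·11 + (1/2)·7 = 8
V: (1/4)·5 + (1/8)·10 + (1/8)·15 + (1/2)·18 = 107/8
W: (1/4)·17 + (1/8)·9 + (1/8)·12 + (1/2)·0 = 55/8
Highest expected payoff is 107/8, from V.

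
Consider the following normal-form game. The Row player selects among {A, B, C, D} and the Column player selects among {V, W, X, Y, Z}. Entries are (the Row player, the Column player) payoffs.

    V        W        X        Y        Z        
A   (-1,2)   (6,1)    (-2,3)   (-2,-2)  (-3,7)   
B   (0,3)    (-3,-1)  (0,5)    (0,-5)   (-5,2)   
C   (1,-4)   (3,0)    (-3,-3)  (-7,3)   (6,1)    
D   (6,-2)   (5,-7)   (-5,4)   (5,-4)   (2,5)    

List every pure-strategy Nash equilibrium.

A profile is a Nash equilibrium when each player is best-responding to the other.
The Row player's best responses — vs V: D (payoff 6); vs W: A (payoff 6); vs X: B (payoff 0); vs Y: D (payoff 5); vs Z: C (payoff 6).
The Column player's best responses — vs A: Z (payoff 7); vs B: X (payoff 5); vs C: Y (payoff 3); vs D: Z (payoff 5).
The only mutual best response is (B, X); neither player gains by switching there.

(B, X)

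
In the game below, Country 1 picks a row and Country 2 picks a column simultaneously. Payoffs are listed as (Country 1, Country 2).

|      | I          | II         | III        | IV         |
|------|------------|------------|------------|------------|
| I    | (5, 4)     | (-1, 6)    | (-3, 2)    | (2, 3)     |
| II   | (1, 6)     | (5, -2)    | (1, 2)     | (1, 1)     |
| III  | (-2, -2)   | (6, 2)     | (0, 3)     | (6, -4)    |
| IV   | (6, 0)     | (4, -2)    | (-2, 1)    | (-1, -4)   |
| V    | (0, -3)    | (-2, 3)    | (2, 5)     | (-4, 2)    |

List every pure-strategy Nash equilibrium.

Find each player's best response to every opponent strategy; NE are the intersections.
Country 1's best responses — vs I: IV (payoff 6); vs II: III (payoff 6); vs III: V (payoff 2); vs IV: III (payoff 6).
Country 2's best responses — vs I: II (payoff 6); vs II: I (payoff 6); vs III: III (payoff 3); vs IV: III (payoff 1); vs V: III (payoff 5).
The only mutual best response is (V, III); neither player gains by switching there.

(V, III)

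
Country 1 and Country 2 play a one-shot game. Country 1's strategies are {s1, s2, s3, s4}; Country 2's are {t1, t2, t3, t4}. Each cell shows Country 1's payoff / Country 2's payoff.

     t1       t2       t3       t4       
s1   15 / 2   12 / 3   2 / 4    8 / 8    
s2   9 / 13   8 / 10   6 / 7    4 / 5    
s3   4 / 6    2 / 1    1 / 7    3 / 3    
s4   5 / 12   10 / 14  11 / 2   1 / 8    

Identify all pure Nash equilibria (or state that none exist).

A profile is a Nash equilibrium when each player is best-responding to the other.
Country 1's best responses — vs t1: s1 (payoff 15); vs t2: s1 (payoff 12); vs t3: s4 (payoff 11); vs t4: s1 (payoff 8).
Country 2's best responses — vs s1: t4 (payoff 8); vs s2: t1 (payoff 13); vs s3: t3 (payoff 7); vs s4: t2 (payoff 14).
The only mutual best response is (s1, t4); neither player gains by switching there.

(s1, t4)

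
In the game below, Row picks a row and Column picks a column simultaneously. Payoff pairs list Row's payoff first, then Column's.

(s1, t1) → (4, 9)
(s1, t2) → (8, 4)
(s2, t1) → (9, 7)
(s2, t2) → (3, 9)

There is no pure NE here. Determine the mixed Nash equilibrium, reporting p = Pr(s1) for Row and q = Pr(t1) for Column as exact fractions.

p = 2/7, q = 1/2

In a mixed NE each player is indifferent between their pure strategies, so the opponent's mix sets the indifference.
Column indifferent between t1 and t2: p·9 + (1−p)·7 = p·4 + (1−p)·9 ⟹ 7 + 2p = 9 + (-5)p ⟹ p = 2/7.
Row indifferent between s1 and s2: q·4 + (1−q)·8 = q·9 + (1−q)·3 ⟹ 8 + (-4)q = 3 + 6q ⟹ q = 1/2.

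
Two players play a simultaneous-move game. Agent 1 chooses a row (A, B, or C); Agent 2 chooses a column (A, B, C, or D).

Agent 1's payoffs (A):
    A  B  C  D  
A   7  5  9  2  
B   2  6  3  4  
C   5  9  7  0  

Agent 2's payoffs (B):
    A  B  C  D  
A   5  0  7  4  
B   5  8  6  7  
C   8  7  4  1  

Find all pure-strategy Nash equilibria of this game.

Check mutual best responses: a cell is a NE iff neither player can gain by unilaterally deviating.
Agent 1's best responses — vs A: A (payoff 7); vs B: C (payoff 9); vs C: A (payoff 9); vs D: B (payoff 4).
Agent 2's best responses — vs A: C (payoff 7); vs B: B (payoff 8); vs C: A (payoff 8).
The only mutual best response is (A, C); neither player gains by switching there.

(A, C)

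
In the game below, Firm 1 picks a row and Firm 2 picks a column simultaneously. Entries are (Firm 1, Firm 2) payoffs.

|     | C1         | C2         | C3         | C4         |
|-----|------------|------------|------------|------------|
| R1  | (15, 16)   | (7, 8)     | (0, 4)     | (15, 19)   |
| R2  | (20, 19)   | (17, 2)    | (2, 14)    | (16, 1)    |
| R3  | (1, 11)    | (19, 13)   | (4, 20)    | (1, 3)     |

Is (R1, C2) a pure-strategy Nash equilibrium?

Holding Firm 2 at C2: Firm 1 gets 7 from R1 but could get 19 by switching to R3. Firm 1 has a profitable deviation.

No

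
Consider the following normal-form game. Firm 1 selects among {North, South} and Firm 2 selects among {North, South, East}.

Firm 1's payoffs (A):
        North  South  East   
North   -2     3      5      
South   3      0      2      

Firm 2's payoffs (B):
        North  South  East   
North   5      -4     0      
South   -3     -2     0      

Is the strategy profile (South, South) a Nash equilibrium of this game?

No

Holding Firm 2 at South: Firm 1 gets 0 from South but could get 3 by switching to North. Firm 1 has a profitable deviation.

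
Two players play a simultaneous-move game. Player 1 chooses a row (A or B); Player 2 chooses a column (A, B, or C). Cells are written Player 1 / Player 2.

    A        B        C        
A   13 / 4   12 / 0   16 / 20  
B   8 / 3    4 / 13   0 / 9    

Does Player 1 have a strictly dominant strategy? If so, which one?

A

A strategy is strictly dominant if it gives Player 1 a strictly higher payoff than every other strategy, against every choice by the opponent.
A strictly dominates: vs A: 13 > 8; vs B: 12 > 4; vs C: 16 > 0.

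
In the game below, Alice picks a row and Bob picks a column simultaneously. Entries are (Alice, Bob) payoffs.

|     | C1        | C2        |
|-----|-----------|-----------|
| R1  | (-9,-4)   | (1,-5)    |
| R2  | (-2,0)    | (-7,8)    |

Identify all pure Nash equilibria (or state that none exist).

A profile is a Nash equilibrium when each player is best-responding to the other.
Alice's best responses — vs C1: R2 (payoff -2); vs C2: R1 (payoff 1).
Bob's best responses — vs R1: C1 (payoff -4); vs R2: C2 (payoff 8).
No cell has both players best-responding. For instance, Alice's best reply to C2 is R1, but against R1 Bob prefers C1 over C2.

There is no pure-strategy Nash equilibrium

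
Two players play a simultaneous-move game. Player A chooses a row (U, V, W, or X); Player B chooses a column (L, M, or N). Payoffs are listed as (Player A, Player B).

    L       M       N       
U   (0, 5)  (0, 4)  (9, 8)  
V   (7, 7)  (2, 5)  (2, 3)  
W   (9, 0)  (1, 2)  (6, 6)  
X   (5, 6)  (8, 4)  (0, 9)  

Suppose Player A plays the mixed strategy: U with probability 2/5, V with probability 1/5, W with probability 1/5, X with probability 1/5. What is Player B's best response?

Compute Player B's expected payoff from each pure strategy against the given mix.
L: (2/5)·5 + (1/5)·7 + (1/5)·0 + (1/5)·6 = 23/5
M: (2/5)·4 + (1/5)·5 + (1/5)·2 + (1/5)·4 = 19/5
N: (2/5)·8 + (1/5)·3 + (1/5)·6 + (1/5)·9 = 34/5
Highest expected payoff is 34/5, from N.

N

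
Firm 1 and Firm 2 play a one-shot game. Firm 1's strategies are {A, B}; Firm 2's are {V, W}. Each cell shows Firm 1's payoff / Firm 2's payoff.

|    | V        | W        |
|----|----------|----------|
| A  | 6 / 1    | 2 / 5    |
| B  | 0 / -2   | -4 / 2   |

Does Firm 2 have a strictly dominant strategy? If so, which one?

W

Check whether one of Firm 2's strategies beats all alternatives regardless of what the opponent does.
W strictly dominates: vs A: 5 > 1; vs B: 2 > -2.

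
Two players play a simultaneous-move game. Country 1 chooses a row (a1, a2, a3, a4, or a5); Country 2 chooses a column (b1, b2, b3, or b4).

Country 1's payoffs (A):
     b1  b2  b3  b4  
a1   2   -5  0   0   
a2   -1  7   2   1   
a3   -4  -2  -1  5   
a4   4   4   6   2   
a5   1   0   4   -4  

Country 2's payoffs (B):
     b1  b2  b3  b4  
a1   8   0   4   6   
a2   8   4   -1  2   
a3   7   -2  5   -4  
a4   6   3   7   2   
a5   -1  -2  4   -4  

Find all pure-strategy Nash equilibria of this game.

(a4, b3)

Check mutual best responses: a cell is a NE iff neither player can gain by unilaterally deviating.
Country 1's best responses — vs b1: a4 (payoff 4); vs b2: a2 (payoff 7); vs b3: a4 (payoff 6); vs b4: a3 (payoff 5).
Country 2's best responses — vs a1: b1 (payoff 8); vs a2: b1 (payoff 8); vs a3: b1 (payoff 7); vs a4: b3 (payoff 7); vs a5: b3 (payoff 4).
The only mutual best response is (a4, b3); neither player gains by switching there.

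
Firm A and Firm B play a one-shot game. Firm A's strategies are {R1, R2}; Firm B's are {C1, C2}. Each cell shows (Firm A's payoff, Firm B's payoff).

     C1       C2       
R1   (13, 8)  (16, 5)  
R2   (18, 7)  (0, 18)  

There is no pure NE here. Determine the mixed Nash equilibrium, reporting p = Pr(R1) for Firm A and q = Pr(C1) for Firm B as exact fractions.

p = 11/14, q = 16/21

Each player's mixing probability is pinned down by making the *other* player indifferent.
Firm B indifferent between C1 and C2: p·8 + (1−p)·7 = p·5 + (1−p)·18 ⟹ 7 + 1p = 18 + (-13)p ⟹ p = 11/14.
Firm A indifferent between R1 and R2: q·13 + (1−q)·16 = q·18 + (1−q)·0 ⟹ 16 + (-3)q = 0 + 18q ⟹ q = 16/21.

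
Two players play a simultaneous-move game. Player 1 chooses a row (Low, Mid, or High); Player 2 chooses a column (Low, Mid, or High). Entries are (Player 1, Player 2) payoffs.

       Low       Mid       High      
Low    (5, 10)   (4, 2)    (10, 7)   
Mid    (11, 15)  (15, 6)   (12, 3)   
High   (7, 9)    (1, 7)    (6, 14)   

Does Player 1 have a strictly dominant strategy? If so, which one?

Check whether one of Player 1's strategies beats all alternatives regardless of what the opponent does.
Mid strictly dominates: vs Low: 11 > each of {5, 7}; vs Mid: 15 > each of {4, 1}; vs High: 12 > each of {10, 6}.

Mid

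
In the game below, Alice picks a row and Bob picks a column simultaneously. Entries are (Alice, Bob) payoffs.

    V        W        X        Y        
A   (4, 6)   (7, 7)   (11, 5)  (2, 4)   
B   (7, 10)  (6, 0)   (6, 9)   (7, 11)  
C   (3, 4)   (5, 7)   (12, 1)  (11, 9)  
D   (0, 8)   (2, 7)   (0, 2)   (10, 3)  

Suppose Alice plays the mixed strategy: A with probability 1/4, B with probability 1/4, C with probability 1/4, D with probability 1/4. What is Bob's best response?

V

Compute Bob's expected payoff from each pure strategy against the given mix.
V: (1/4)·6 + (1/4)·10 + (1/4)·4 + (1/4)·8 = 7
W: (1/4)·7 + (1/4)·0 + (1/4)·7 + (1/4)·7 = 21/4
X: (1/4)·5 + (1/4)·9 + (1/4)·1 + (1/4)·2 = 17/4
Y: (1/4)·4 + (1/4)·11 + (1/4)·9 + (1/4)·3 = 27/4
Highest expected payoff is 7, from V.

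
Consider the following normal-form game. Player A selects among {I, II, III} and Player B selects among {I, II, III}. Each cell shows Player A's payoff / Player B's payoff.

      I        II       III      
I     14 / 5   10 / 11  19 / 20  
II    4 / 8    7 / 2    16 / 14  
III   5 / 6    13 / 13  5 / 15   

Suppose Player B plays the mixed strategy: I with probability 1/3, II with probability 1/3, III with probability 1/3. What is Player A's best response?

Compute Player A's expected payoff from each pure strategy against the given mix.
I: (1/3)·14 + (1/3)·10 + (1/3)·19 = 43/3
II: (1/3)·4 + (1/3)·7 + (1/3)·16 = 9
III: (1/3)·5 + (1/3)·13 + (1/3)·5 = 23/3
Highest expected payoff is 43/3, from I.

I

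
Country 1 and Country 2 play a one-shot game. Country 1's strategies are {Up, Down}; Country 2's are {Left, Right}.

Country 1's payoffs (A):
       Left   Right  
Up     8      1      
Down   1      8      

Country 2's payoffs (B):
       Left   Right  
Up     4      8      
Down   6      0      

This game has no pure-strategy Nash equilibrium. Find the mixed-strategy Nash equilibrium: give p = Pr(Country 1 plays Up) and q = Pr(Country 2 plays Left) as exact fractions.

p = 3/5, q = 1/2

In a mixed NE each player is indifferent between their pure strategies, so the opponent's mix sets the indifference.
Country 2 indifferent between Left and Right: p·4 + (1−p)·6 = p·8 + (1−p)·0 ⟹ 6 + (-2)p = 0 + 8p ⟹ p = 3/5.
Country 1 indifferent between Up and Down: q·8 + (1−q)·1 = q·1 + (1−q)·8 ⟹ 1 + 7q = 8 + (-7)q ⟹ q = 1/2.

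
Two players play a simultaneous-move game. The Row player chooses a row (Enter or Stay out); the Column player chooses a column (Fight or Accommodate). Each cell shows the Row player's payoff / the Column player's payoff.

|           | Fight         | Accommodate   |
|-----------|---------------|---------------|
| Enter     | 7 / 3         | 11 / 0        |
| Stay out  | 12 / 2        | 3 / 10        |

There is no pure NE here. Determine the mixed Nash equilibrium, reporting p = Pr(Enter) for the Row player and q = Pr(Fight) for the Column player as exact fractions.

p = 8/11, q = 8/13

Each player's mixing probability is pinned down by making the *other* player indifferent.
The Column player indifferent between Fight and Accommodate: p·3 + (1−p)·2 = p·0 + (1−p)·10 ⟹ 2 + 1p = 10 + (-10)p ⟹ p = 8/11.
The Row player indifferent between Enter and Stay out: q·7 + (1−q)·11 = q·12 + (1−q)·3 ⟹ 11 + (-4)q = 3 + 9q ⟹ q = 8/13.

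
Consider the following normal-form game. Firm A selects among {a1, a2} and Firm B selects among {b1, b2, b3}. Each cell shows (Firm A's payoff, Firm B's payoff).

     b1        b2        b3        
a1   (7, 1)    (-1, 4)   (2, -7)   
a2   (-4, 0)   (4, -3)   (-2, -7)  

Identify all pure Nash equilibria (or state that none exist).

There is no pure-strategy Nash equilibrium

Check mutual best responses: a cell is a NE iff neither player can gain by unilaterally deviating.
Firm A's best responses — vs b1: a1 (payoff 7); vs b2: a2 (payoff 4); vs b3: a1 (payoff 2).
Firm B's best responses — vs a1: b2 (payoff 4); vs a2: b1 (payoff 0).
No cell has both players best-responding. For instance, Firm A's best reply to b2 is a2, but against a2 Firm B prefers b1 over b2.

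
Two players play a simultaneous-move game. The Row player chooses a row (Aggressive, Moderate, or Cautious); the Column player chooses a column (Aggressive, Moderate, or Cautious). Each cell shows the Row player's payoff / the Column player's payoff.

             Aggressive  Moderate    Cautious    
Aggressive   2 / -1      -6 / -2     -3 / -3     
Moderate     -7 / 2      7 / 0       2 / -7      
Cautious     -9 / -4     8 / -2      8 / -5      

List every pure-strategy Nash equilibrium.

(Aggressive, Aggressive) and (Cautious, Moderate)

A profile is a Nash equilibrium when each player is best-responding to the other.
The Row player's best responses — vs Aggressive: Aggressive (payoff 2); vs Moderate: Cautious (payoff 8); vs Cautious: Cautious (payoff 8).
The Column player's best responses — vs Aggressive: Aggressive (payoff -1); vs Moderate: Aggressive (payoff 2); vs Cautious: Moderate (payoff -2).
Mutual best responses occur at (Aggressive, Aggressive) and (Cautious, Moderate); at each, neither player gains by switching.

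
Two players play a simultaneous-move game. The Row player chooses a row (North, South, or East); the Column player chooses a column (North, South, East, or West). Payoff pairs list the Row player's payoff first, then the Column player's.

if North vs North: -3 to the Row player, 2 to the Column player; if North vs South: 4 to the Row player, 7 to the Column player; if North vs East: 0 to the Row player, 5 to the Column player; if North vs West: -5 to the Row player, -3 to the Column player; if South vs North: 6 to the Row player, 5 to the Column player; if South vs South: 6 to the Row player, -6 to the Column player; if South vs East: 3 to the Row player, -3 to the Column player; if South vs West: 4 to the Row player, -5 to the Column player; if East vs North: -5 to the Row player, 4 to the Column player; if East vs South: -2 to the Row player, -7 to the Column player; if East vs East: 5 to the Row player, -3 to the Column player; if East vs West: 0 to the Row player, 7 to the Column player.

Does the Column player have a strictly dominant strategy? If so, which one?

No strictly dominant strategy

Check whether one of the Column player's strategies beats all alternatives regardless of what the opponent does.
North is not dominant: against North, South gives 7 > 2.
South is not dominant: against South, North gives 5 > -6.
East is not dominant: against North, South gives 7 > 5.
West is not dominant: against North, North gives 2 > -3.
No single strategy is best against every opponent action.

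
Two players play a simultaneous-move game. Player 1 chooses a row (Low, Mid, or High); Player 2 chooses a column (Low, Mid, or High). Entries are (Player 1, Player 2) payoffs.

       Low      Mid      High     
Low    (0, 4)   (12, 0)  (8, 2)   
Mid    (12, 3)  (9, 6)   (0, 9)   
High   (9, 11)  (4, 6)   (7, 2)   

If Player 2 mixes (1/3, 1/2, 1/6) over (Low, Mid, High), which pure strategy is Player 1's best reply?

Mid

Player 1's best reply maximizes expected payoff against the mix.
Low: (1/3)·0 + (1/2)·12 + (1/6)·8 = 22/3
Mid: (1/3)·12 + (1/2)·9 + (1/6)·0 = 17/2
High: (1/3)·9 + (1/2)·4 + (1/6)·7 = 37/6
Highest expected payoff is 17/2, from Mid.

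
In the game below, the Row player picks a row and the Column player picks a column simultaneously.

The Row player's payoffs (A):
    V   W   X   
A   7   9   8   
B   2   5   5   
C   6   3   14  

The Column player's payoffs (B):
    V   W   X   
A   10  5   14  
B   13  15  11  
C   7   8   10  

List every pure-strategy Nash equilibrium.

Check mutual best responses: a cell is a NE iff neither player can gain by unilaterally deviating.
The Row player's best responses — vs V: A (payoff 7); vs W: A (payoff 9); vs X: C (payoff 14).
The Column player's best responses — vs A: X (payoff 14); vs B: W (payoff 15); vs C: X (payoff 10).
The only mutual best response is (C, X); neither player gains by switching there.

(C, X)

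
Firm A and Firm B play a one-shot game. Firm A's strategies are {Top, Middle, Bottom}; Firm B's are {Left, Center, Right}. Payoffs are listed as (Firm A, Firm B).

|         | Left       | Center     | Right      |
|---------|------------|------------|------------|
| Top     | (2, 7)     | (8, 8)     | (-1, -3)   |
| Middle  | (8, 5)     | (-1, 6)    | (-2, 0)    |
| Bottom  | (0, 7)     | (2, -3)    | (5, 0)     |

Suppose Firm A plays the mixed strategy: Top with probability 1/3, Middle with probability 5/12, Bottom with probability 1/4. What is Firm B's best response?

Left

Compute Firm B's expected payoff from each pure strategy against the given mix.
Left: (1/3)·7 + (5/12)·5 + (1/4)·7 = 37/6
Center: (1/3)·8 + (5/12)·6 + (1/4)·(-3) = 53/12
Right: (1/3)·(-3) + (5/12)·0 + (1/4)·0 = -1
Highest expected payoff is 37/6, from Left.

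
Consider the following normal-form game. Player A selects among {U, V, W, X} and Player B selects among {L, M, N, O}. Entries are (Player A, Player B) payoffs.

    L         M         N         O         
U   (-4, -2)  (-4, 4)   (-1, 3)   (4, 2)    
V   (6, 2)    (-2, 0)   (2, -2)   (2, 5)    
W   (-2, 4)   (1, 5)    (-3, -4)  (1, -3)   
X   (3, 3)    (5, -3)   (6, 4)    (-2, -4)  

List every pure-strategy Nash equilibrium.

Check mutual best responses: a cell is a NE iff neither player can gain by unilaterally deviating.
Player A's best responses — vs L: V (payoff 6); vs M: X (payoff 5); vs N: X (payoff 6); vs O: U (payoff 4).
Player B's best responses — vs U: M (payoff 4); vs V: O (payoff 5); vs W: M (payoff 5); vs X: N (payoff 4).
The only mutual best response is (X, N); neither player gains by switching there.

(X, N)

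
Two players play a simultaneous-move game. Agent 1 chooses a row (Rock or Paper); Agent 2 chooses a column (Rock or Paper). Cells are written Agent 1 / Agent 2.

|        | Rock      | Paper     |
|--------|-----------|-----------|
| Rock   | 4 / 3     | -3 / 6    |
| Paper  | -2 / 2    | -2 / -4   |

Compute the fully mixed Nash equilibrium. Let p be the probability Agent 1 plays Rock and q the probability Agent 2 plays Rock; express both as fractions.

p = 2/3, q = 1/7

Each player's mixing probability is pinned down by making the *other* player indifferent.
Agent 2 indifferent between Rock and Paper: p·3 + (1−p)·2 = p·6 + (1−p)·(-4) ⟹ 2 + 1p = (-4) + 10p ⟹ p = 2/3.
Agent 1 indifferent between Rock and Paper: q·4 + (1−q)·(-3) = q·(-2) + (1−q)·(-2) ⟹ (-3) + 7q = (-2) + 0q ⟹ q = 1/7.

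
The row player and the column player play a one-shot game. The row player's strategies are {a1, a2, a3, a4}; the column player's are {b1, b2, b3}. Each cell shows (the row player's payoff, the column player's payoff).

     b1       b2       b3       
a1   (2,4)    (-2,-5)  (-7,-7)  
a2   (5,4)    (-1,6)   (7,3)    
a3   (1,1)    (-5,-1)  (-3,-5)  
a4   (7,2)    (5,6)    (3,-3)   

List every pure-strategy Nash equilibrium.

(a4, b2)

A profile is a Nash equilibrium when each player is best-responding to the other.
The row player's best responses — vs b1: a4 (payoff 7); vs b2: a4 (payoff 5); vs b3: a2 (payoff 7).
The column player's best responses — vs a1: b1 (payoff 4); vs a2: b2 (payoff 6); vs a3: b1 (payoff 1); vs a4: b2 (payoff 6).
The only mutual best response is (a4, b2); neither player gains by switching there.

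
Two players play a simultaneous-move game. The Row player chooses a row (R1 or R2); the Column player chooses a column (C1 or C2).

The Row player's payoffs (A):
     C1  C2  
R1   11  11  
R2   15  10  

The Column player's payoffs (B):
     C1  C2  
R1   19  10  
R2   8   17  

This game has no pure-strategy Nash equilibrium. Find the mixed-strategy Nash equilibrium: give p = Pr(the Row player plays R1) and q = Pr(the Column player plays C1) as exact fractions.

In a mixed NE each player is indifferent between their pure strategies, so the opponent's mix sets the indifference.
The Column player indifferent between C1 and C2: p·19 + (1−p)·8 = p·10 + (1−p)·17 ⟹ 8 + 11p = 17 + (-7)p ⟹ p = 1/2.
The Row player indifferent between R1 and R2: q·11 + (1−q)·11 = q·15 + (1−q)·10 ⟹ 11 + 0q = 10 + 5q ⟹ q = 1/5.

p = 1/2, q = 1/5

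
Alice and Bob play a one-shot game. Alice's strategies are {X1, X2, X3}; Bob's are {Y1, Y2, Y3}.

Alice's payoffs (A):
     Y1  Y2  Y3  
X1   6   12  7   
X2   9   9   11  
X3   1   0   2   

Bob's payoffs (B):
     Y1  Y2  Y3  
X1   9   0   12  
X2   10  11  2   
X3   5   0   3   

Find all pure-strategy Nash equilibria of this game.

None

Check mutual best responses: a cell is a NE iff neither player can gain by unilaterally deviating.
Alice's best responses — vs Y1: X2 (payoff 9); vs Y2: X1 (payoff 12); vs Y3: X2 (payoff 11).
Bob's best responses — vs X1: Y3 (payoff 12); vs X2: Y2 (payoff 11); vs X3: Y1 (payoff 5).
No cell has both players best-responding. For instance, Alice's best reply to Y2 is X1, but against X1 Bob prefers Y3 over Y2.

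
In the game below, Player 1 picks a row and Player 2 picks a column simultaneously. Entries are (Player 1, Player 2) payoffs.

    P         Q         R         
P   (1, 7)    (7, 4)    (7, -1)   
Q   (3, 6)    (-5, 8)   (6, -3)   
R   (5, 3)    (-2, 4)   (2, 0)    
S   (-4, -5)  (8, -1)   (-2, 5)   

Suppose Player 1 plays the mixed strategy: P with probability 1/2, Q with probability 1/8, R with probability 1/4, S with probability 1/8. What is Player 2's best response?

P

Compute Player 2's expected payoff from each pure strategy against the given mix.
P: (1/2)·7 + (1/8)·6 + (1/4)·3 + (1/8)·(-5) = 35/8
Q: (1/2)·4 + (1/8)·8 + (1/4)·4 + (1/8)·(-1) = 31/8
R: (1/2)·(-1) + (1/8)·(-3) + (1/4)·0 + (1/8)·5 = -1/4
Highest expected payoff is 35/8, from P.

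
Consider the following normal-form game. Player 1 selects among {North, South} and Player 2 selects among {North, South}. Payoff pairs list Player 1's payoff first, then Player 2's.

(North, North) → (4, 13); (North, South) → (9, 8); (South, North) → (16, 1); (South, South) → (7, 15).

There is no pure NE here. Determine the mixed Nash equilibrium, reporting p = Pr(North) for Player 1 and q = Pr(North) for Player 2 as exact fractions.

p = 14/19, q = 1/7

Each player's mixing probability is pinned down by making the *other* player indifferent.
Player 2 indifferent between North and South: p·13 + (1−p)·1 = p·8 + (1−p)·15 ⟹ 1 + 12p = 15 + (-7)p ⟹ p = 14/19.
Player 1 indifferent between North and South: q·4 + (1−q)·9 = q·16 + (1−q)·7 ⟹ 9 + (-5)q = 7 + 9q ⟹ q = 1/7.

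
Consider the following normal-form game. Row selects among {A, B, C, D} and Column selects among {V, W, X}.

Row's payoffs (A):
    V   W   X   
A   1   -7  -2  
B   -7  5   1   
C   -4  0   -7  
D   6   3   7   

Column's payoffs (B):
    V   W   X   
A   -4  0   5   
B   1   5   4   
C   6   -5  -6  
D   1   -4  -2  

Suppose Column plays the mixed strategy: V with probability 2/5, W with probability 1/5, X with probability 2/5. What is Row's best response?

Compute Row's expected payoff from each pure strategy against the given mix.
A: (2/5)·1 + (1/5)·(-7) + (2/5)·(-2) = -9/5
B: (2/5)·(-7) + (1/5)·5 + (2/5)·1 = -7/5
C: (2/5)·(-4) + (1/5)·0 + (2/5)·(-7) = -22/5
D: (2/5)·6 + (1/5)·3 + (2/5)·7 = 29/5
Highest expected payoff is 29/5, from D.

D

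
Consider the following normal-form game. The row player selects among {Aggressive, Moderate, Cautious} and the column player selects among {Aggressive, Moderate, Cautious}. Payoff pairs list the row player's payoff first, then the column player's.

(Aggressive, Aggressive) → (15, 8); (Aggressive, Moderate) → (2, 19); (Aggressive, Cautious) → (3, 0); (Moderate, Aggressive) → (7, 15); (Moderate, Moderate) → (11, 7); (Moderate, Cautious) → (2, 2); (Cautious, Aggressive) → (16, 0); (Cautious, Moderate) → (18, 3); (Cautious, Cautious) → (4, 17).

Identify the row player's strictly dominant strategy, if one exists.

A strategy is strictly dominant if it gives the row player a strictly higher payoff than every other strategy, against every choice by the opponent.
Cautious strictly dominates: vs Aggressive: 16 > each of {15, 7}; vs Moderate: 18 > each of {2, 11}; vs Cautious: 4 > each of {3, 2}.

Cautious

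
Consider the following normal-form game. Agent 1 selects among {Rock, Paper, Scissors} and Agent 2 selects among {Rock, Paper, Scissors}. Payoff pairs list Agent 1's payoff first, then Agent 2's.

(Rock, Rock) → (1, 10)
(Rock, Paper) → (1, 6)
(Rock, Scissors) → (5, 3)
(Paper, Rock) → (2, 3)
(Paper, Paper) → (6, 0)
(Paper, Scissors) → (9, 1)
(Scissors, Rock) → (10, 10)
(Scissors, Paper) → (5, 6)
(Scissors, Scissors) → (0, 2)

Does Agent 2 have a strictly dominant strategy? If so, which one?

Check whether one of Agent 2's strategies beats all alternatives regardless of what the opponent does.
Rock strictly dominates: vs Rock: 10 > each of {6, 3}; vs Paper: 3 > each of {0, 1}; vs Scissors: 10 > each of {6, 2}.

Rock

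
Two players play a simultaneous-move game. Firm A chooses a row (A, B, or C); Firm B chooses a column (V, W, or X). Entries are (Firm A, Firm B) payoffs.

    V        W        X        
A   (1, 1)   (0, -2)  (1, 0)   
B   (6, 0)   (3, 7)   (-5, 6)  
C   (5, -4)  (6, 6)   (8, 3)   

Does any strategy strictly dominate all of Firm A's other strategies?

No strictly dominant strategy

Check whether one of Firm A's strategies beats all alternatives regardless of what the opponent does.
A is not dominant: against V, B gives 6 > 1.
B is not dominant: against W, C gives 6 > 3.
C is not dominant: against V, B gives 6 > 5.
No single strategy is best against every opponent action.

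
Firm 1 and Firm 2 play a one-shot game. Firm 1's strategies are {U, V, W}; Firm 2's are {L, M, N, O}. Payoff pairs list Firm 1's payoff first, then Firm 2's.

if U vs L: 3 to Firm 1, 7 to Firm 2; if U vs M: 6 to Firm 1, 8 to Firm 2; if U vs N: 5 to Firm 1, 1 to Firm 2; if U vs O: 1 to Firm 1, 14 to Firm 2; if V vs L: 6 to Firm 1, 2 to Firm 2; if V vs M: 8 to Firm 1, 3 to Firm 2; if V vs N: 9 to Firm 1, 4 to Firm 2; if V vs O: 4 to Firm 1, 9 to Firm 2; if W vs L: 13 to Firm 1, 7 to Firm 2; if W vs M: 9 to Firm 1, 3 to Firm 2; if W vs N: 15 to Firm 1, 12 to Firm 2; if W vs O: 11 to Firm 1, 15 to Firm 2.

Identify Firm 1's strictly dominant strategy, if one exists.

W

A strategy is strictly dominant if it gives Firm 1 a strictly higher payoff than every other strategy, against every choice by the opponent.
W strictly dominates: vs L: 13 > each of {3, 6}; vs M: 9 > each of {6, 8}; vs N: 15 > each of {5, 9}; vs O: 11 > each of {1, 4}.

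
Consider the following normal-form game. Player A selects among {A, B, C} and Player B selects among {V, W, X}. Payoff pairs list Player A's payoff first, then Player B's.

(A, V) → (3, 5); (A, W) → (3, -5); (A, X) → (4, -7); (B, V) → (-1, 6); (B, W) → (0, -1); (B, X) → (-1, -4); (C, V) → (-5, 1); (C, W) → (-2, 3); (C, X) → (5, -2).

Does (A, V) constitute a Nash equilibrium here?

Yes

Holding Player B at V: Player A gets 3 from A, versus -1 from B, -5 from C. No profitable deviation for Player A.
Holding Player A at A: Player B gets 5 from V, versus -5 from W, -7 from X. No profitable deviation for Player B either.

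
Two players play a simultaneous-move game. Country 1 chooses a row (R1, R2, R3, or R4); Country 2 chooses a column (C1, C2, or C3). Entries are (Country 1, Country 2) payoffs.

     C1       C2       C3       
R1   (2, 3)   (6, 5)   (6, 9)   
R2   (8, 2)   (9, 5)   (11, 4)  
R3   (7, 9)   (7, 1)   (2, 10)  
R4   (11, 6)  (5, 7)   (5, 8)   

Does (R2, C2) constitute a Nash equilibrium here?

Yes

Holding Country 2 at C2: Country 1 gets 9 from R2, versus 6 from R1, 7 from R3, 5 from R4. No profitable deviation for Country 1.
Holding Country 1 at R2: Country 2 gets 5 from C2, versus 2 from C1, 4 from C3. No profitable deviation for Country 2 either.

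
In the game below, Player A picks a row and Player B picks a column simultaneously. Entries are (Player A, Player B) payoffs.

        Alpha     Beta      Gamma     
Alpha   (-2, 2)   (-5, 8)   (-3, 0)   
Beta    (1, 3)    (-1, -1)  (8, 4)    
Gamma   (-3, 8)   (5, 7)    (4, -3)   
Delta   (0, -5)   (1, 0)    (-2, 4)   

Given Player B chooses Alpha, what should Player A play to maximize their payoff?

With Player B fixed at Alpha, Player A's payoffs are: Alpha → -2, Beta → 1, Gamma → -3, Delta → 0.
The maximum is 1, achieved by Beta.

Beta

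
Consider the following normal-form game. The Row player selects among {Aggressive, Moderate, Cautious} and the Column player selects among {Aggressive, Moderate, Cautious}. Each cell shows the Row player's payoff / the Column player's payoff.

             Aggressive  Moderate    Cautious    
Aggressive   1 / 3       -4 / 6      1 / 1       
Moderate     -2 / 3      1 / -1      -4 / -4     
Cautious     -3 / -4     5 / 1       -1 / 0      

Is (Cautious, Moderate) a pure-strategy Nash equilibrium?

Yes

Holding the Column player at Moderate: the Row player gets 5 from Cautious, versus -4 from Aggressive, 1 from Moderate. No profitable deviation for the Row player.
Holding the Row player at Cautious: the Column player gets 1 from Moderate, versus -4 from Aggressive, 0 from Cautious. No profitable deviation for the Column player either.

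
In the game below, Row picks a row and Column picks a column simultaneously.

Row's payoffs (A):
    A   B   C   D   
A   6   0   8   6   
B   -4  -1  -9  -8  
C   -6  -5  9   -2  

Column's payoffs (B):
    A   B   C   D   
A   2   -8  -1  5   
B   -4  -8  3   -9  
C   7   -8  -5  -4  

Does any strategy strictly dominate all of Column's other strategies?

No strictly dominant strategy

Check whether one of Column's strategies beats all alternatives regardless of what the opponent does.
A is not dominant: against A, D gives 5 > 2.
B is not dominant: against A, A gives 2 > -8.
C is not dominant: against A, A gives 2 > -1.
D is not dominant: against B, A gives -4 > -9.
No single strategy is best against every opponent action.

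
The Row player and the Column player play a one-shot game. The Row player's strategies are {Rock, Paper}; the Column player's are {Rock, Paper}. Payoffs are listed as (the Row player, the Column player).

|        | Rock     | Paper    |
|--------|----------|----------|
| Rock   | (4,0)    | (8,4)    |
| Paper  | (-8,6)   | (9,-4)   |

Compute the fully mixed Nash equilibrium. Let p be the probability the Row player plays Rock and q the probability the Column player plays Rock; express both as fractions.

Each player's mixing probability is pinned down by making the *other* player indifferent.
The Column player indifferent between Rock and Paper: p·0 + (1−p)·6 = p·4 + (1−p)·(-4) ⟹ 6 + (-6)p = (-4) + 8p ⟹ p = 5/7.
The Row player indifferent between Rock and Paper: q·4 + (1−q)·8 = q·(-8) + (1−q)·9 ⟹ 8 + (-4)q = 9 + (-17)q ⟹ q = 1/13.

p = 5/7, q = 1/13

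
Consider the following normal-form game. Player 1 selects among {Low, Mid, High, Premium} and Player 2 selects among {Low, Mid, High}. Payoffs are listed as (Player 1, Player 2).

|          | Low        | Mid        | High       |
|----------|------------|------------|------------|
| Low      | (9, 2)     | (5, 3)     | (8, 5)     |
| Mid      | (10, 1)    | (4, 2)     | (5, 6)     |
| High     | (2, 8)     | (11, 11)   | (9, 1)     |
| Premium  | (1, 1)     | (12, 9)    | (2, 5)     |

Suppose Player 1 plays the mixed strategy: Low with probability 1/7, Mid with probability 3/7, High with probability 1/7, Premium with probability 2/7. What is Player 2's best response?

Mid

Player 2's best reply maximizes expected payoff against the mix.
Low: (1/7)·2 + (3/7)·1 + (1/7)·8 + (2/7)·1 = 15/7
Mid: (1/7)·3 + (3/7)·2 + (1/7)·11 + (2/7)·9 = 38/7
High: (1/7)·5 + (3/7)·6 + (1/7)·1 + (2/7)·5 = 34/7
Highest expected payoff is 38/7, from Mid.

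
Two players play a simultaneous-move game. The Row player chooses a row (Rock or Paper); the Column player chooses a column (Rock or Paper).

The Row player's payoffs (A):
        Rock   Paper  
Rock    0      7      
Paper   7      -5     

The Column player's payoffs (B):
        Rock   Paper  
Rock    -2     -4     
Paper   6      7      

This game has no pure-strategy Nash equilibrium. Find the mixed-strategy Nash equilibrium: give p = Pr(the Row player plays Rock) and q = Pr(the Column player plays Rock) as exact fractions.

Each player's mixing probability is pinned down by making the *other* player indifferent.
The Column player indifferent between Rock and Paper: p·(-2) + (1−p)·6 = p·(-4) + (1−p)·7 ⟹ 6 + (-8)p = 7 + (-11)p ⟹ p = 1/3.
The Row player indifferent between Rock and Paper: q·0 + (1−q)·7 = q·7 + (1−q)·(-5) ⟹ 7 + (-7)q = (-5) + 12q ⟹ q = 12/19.

p = 1/3, q = 12/19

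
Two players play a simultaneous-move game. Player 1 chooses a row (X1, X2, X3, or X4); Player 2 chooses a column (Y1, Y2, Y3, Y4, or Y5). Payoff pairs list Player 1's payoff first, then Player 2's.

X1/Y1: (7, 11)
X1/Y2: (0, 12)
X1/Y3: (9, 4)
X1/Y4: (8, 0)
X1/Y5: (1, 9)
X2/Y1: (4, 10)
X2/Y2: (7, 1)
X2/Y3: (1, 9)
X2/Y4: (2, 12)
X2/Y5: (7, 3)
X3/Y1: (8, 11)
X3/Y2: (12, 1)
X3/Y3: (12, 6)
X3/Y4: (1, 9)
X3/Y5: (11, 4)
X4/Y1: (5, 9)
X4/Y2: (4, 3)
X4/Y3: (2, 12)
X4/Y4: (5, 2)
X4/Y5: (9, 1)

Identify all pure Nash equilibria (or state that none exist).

Check mutual best responses: a cell is a NE iff neither player can gain by unilaterally deviating.
Player 1's best responses — vs Y1: X3 (payoff 8); vs Y2: X3 (payoff 12); vs Y3: X3 (payoff 12); vs Y4: X1 (payoff 8); vs Y5: X3 (payoff 11).
Player 2's best responses — vs X1: Y2 (payoff 12); vs X2: Y4 (payoff 12); vs X3: Y1 (payoff 11); vs X4: Y3 (payoff 12).
The only mutual best response is (X3, Y1); neither player gains by switching there.

(X3, Y1)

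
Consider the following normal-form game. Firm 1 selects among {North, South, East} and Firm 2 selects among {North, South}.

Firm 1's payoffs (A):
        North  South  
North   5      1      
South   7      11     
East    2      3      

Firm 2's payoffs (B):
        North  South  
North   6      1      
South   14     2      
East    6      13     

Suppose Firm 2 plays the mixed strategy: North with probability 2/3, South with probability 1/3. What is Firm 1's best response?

South

Firm 1's best reply maximizes expected payoff against the mix.
North: (2/3)·5 + (1/3)·1 = 11/3
South: (2/3)·7 + (1/3)·11 = 25/3
East: (2/3)·2 + (1/3)·3 = 7/3
Highest expected payoff is 25/3, from South.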